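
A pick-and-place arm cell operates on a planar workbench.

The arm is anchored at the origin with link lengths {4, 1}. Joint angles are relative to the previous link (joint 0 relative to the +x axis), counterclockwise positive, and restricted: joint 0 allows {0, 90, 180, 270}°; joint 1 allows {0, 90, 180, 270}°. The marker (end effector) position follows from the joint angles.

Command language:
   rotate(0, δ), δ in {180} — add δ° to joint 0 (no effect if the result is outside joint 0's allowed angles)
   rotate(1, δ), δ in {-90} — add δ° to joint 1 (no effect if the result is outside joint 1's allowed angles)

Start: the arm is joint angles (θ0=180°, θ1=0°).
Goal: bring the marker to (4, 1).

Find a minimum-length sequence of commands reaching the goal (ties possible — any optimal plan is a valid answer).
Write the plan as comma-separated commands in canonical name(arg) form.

initial: joint angles (θ0=180°, θ1=0°)
step 1 (rotate(1, -90)): joint angles (θ0=180°, θ1=270°)
step 2 (rotate(1, -90)): joint angles (θ0=180°, θ1=180°)
step 3 (rotate(1, -90)): joint angles (θ0=180°, θ1=90°)
step 4 (rotate(0, 180)): joint angles (θ0=0°, θ1=90°)
minimal: 4 command(s), checked below 4.

rotate(1, -90), rotate(1, -90), rotate(1, -90), rotate(0, 180)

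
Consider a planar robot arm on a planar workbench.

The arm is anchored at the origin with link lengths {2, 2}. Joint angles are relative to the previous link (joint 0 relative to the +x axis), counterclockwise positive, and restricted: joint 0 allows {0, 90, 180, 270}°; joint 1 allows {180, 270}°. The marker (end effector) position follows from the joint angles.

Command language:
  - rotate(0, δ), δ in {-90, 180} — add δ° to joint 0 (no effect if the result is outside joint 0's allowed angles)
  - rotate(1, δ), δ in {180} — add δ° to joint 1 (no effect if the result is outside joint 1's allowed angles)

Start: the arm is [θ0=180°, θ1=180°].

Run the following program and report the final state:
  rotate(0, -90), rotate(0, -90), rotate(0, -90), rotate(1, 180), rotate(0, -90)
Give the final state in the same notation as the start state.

begin: [θ0=180°, θ1=180°]
[1] after rotate(0, -90): [θ0=90°, θ1=180°]
[2] after rotate(0, -90): [θ0=0°, θ1=180°]
[3] after rotate(0, -90): [θ0=270°, θ1=180°]
[4] after rotate(1, 180): [θ0=270°, θ1=180°]
[5] after rotate(0, -90): [θ0=180°, θ1=180°]

[θ0=180°, θ1=180°]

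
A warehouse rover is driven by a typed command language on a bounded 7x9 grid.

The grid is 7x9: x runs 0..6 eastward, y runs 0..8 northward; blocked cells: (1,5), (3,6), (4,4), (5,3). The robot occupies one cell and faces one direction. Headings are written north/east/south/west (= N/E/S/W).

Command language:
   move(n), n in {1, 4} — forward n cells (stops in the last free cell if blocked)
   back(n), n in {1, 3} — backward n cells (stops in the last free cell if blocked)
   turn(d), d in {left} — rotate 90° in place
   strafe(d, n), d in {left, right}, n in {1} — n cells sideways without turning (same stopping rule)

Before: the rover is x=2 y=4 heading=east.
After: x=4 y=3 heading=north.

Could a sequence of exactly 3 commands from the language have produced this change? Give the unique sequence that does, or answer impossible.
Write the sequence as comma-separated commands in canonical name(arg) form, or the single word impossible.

key: move(4) is stopped early by the blocked cell at (5,3)
begin: x=2 y=4 heading=east
1. strafe(right, 1) → x=2 y=3 heading=east
2. move(4) → x=4 y=3 heading=east
3. turn(left) → x=4 y=3 heading=north
no other 3-command option fits: unique.

strafe(right, 1), move(4), turn(left)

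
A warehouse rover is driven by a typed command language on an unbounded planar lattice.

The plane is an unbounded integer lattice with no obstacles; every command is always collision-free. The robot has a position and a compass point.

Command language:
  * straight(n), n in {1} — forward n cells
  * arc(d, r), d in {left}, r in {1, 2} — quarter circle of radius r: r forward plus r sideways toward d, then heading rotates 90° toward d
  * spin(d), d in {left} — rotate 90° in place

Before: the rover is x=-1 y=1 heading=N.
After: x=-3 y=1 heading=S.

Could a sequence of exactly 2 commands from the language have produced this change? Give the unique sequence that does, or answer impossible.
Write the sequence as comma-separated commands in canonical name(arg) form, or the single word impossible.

key: position moved to (-3,1) AND the heading swung to S — translation plus rotation needed
t0: x=-1 y=1 heading=N
1. arc(left, 1) → x=-2 y=2 heading=W
2. arc(left, 1) → x=-3 y=1 heading=S
no rival 2-sequence matches.

arc(left, 1), arc(left, 1)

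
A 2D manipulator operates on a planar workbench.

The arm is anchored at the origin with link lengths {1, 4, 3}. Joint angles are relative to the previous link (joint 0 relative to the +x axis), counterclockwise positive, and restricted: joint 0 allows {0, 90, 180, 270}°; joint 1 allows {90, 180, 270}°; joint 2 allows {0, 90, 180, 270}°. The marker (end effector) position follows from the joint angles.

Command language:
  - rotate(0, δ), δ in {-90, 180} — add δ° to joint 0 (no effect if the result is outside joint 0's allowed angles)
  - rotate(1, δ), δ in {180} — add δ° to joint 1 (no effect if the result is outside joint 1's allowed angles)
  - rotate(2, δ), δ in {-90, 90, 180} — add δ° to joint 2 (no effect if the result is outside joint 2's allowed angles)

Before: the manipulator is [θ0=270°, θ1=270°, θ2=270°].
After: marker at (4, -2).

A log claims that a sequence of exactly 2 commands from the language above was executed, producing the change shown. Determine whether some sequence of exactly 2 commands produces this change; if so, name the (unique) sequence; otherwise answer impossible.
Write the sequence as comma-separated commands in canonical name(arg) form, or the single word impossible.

rotate(0, -90), rotate(0, -90)

start: [θ0=270°, θ1=270°, θ2=270°]
[1] after rotate(0, -90): [θ0=180°, θ1=270°, θ2=270°]
[2] after rotate(0, -90): [θ0=90°, θ1=270°, θ2=270°]
no other 2-command option fits: unique.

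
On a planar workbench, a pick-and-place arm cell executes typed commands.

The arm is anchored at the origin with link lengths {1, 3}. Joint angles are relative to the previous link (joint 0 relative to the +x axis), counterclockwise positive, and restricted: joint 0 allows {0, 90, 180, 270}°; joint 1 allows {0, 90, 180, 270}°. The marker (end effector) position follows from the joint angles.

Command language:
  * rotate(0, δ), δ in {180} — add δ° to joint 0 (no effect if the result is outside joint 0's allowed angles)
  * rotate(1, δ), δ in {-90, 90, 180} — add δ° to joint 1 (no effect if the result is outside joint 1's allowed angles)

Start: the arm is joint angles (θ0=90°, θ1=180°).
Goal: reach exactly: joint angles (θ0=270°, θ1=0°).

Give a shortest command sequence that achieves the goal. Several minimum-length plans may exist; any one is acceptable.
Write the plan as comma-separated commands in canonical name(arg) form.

rotate(0, 180), rotate(1, 180)

initial: joint angles (θ0=90°, θ1=180°)
step 1 (rotate(0, 180)): joint angles (θ0=270°, θ1=180°)
step 2 (rotate(1, 180)): joint angles (θ0=270°, θ1=0°)
no 1-step plan works, so 2 is optimal.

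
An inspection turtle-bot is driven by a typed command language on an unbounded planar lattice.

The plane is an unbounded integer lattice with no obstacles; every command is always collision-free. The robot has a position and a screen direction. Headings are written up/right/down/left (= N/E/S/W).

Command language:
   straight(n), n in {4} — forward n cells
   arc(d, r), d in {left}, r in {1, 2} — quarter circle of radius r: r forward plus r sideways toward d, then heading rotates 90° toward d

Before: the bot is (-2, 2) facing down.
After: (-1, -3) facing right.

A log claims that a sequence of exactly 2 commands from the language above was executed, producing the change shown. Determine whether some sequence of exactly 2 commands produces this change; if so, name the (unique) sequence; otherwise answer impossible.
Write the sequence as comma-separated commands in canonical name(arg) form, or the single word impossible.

key: cell and facing (now E) both changed — the 2 commands mix motion and turning
begin: (-2, 2) facing down
1. straight(4) → (-2, -2) facing down
2. arc(left, 1) → (-1, -3) facing right
all 9 alternatives checked — unique.

straight(4), arc(left, 1)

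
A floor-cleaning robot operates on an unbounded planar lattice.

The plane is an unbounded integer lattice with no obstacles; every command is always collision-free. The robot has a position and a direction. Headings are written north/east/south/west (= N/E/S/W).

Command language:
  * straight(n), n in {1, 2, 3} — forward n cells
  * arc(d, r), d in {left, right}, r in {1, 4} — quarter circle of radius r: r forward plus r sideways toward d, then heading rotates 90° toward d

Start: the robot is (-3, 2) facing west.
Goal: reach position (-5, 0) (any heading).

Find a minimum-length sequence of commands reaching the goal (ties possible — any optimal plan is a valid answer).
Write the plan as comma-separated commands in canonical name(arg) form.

arc(left, 1), arc(right, 1)

begin: (-3, 2) facing west
step 1 (arc(left, 1)): (-4, 1) facing south
step 2 (arc(right, 1)): (-5, 0) facing west
nothing shorter than 2 reaches the goal.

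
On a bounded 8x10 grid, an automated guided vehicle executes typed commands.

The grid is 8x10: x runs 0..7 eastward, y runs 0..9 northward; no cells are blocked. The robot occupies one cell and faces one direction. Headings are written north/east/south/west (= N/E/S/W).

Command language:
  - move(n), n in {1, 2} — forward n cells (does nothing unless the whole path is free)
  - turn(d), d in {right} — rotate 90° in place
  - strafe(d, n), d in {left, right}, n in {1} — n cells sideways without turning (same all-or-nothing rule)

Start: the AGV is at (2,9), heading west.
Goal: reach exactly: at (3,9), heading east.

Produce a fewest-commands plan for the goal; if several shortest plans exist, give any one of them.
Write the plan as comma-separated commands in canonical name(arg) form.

initial: at (2,9), heading west
t=1 turn(right) ⇒ at (2,9), heading north
t=2 turn(right) ⇒ at (2,9), heading east
t=3 move(1) ⇒ at (3,9), heading east
minimal: 3 command(s), checked below 3.

turn(right), turn(right), move(1)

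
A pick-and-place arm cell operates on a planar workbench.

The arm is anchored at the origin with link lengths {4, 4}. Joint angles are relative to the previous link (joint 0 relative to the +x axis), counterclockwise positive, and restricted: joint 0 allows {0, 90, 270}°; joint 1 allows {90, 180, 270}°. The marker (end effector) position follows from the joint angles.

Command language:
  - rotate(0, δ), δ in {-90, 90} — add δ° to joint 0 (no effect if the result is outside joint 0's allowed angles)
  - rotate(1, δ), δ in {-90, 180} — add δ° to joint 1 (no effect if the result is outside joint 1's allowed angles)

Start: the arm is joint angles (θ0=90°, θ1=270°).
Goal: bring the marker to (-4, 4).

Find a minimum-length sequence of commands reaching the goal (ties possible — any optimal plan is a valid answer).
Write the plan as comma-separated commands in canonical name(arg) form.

rotate(1, 180)

from: joint angles (θ0=90°, θ1=270°)
1. rotate(1, 180) → joint angles (θ0=90°, θ1=90°)
shorter routes all fall short; 1 is best.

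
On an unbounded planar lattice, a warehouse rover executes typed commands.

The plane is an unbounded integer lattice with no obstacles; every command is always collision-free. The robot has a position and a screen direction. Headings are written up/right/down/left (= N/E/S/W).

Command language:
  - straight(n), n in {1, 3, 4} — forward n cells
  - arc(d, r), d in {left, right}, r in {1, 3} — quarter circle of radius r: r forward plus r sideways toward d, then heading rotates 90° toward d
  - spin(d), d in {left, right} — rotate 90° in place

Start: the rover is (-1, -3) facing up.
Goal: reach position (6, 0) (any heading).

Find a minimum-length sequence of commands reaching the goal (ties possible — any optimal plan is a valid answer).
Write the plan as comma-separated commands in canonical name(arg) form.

arc(right, 3), straight(4)

initial: (-1, -3) facing up
step 1 (arc(right, 3)): (2, 0) facing right
step 2 (straight(4)): (6, 0) facing right
minimal: 2 command(s), checked below 2.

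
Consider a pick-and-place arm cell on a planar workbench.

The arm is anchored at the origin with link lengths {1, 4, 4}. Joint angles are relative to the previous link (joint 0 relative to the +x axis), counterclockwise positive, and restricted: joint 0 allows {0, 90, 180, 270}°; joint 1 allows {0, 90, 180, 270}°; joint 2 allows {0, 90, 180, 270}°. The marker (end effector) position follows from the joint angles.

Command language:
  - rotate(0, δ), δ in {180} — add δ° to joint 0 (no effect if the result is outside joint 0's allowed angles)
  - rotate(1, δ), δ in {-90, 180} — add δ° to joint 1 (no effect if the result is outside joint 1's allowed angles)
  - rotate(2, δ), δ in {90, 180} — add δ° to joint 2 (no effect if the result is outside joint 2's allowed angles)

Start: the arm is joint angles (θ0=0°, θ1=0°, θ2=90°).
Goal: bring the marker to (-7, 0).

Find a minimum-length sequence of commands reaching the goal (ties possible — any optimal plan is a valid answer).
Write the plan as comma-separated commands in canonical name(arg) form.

rotate(2, 90), rotate(1, 180), rotate(2, 180)

t0: joint angles (θ0=0°, θ1=0°, θ2=90°)
step 1 (rotate(2, 90)): joint angles (θ0=0°, θ1=0°, θ2=180°)
step 2 (rotate(1, 180)): joint angles (θ0=0°, θ1=180°, θ2=180°)
step 3 (rotate(2, 180)): joint angles (θ0=0°, θ1=180°, θ2=0°)
minimal: 3 command(s), checked below 3.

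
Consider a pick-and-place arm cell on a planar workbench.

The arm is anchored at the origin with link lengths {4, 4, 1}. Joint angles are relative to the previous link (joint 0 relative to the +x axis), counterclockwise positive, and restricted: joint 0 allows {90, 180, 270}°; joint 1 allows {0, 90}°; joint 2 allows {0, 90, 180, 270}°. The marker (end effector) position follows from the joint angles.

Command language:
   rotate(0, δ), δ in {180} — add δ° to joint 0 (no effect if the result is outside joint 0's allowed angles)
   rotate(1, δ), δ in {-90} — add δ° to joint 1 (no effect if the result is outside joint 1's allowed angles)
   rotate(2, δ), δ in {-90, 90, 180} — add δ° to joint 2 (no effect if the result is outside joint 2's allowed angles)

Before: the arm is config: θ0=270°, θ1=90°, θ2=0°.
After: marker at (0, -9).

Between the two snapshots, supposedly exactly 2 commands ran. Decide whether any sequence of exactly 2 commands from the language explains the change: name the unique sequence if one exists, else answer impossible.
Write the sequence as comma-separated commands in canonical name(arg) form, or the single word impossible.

rotate(1, -90), rotate(1, -90)

begin: config: θ0=270°, θ1=90°, θ2=0°
t=1 rotate(1, -90) ⇒ config: θ0=270°, θ1=0°, θ2=0°
t=2 rotate(1, -90) ⇒ config: θ0=270°, θ1=0°, θ2=0°
all 25 alternatives checked — unique.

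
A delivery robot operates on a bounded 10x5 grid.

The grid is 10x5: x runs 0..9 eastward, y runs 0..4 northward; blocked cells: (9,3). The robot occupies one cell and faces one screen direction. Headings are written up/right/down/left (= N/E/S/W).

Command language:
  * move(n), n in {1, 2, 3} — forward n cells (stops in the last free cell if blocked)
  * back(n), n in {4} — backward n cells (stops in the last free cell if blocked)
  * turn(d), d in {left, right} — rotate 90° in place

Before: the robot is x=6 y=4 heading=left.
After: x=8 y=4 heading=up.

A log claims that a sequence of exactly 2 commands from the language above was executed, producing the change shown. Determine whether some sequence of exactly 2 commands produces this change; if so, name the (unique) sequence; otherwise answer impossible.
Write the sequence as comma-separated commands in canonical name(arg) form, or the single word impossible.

impossible

all 36 sequences checked — none match.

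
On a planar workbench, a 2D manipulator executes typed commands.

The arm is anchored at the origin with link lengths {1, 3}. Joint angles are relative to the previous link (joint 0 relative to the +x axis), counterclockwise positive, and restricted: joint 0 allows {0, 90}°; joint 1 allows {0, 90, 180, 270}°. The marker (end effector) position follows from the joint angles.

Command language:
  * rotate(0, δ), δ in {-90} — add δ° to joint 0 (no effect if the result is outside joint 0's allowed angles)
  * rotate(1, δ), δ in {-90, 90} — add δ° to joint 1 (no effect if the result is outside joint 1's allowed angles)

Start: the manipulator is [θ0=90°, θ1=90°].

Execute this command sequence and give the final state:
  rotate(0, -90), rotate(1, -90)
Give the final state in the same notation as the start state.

[θ0=0°, θ1=0°]

t0: [θ0=90°, θ1=90°]
t=1 rotate(0, -90) ⇒ [θ0=0°, θ1=90°]
t=2 rotate(1, -90) ⇒ [θ0=0°, θ1=0°]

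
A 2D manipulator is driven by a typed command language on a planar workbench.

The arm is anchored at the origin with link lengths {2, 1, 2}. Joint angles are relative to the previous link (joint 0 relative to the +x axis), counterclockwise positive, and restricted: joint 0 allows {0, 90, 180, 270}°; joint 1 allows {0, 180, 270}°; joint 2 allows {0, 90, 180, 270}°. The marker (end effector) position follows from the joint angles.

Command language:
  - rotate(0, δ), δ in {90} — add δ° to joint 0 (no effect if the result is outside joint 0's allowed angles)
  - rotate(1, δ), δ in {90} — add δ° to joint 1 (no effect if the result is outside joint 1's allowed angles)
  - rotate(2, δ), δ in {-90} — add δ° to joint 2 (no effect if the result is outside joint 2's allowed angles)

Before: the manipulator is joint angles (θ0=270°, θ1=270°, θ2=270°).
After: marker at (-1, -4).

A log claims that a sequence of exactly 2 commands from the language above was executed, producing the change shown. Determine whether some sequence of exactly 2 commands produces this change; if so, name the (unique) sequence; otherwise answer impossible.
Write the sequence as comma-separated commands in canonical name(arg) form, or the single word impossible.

begin: joint angles (θ0=270°, θ1=270°, θ2=270°)
[1] after rotate(2, -90): joint angles (θ0=270°, θ1=270°, θ2=180°)
[2] after rotate(2, -90): joint angles (θ0=270°, θ1=270°, θ2=90°)
no rival 2-sequence matches.

rotate(2, -90), rotate(2, -90)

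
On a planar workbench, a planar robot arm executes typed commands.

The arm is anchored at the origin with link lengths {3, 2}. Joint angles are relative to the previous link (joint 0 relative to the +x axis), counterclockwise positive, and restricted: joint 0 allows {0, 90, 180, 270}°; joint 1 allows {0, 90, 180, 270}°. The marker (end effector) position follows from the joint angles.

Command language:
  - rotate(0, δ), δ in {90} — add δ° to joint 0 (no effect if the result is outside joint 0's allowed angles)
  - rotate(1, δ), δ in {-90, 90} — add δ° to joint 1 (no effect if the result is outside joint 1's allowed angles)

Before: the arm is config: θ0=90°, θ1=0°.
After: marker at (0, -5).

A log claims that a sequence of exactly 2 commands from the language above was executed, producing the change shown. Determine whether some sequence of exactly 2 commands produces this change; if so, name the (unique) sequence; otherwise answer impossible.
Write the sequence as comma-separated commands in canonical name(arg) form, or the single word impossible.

rotate(0, 90), rotate(0, 90)

initial: config: θ0=90°, θ1=0°
step 1 (rotate(0, 90)): config: θ0=180°, θ1=0°
step 2 (rotate(0, 90)): config: θ0=270°, θ1=0°
no other 2-command option fits: unique.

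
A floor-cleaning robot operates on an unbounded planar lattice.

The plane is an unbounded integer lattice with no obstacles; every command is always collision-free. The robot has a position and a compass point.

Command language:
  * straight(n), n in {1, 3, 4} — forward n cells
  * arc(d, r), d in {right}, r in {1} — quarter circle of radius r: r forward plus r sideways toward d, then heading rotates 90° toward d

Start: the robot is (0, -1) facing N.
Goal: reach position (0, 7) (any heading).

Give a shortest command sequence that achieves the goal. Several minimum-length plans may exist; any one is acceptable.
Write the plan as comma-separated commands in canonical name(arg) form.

initial: (0, -1) facing N
[1] after straight(4): (0, 3) facing N
[2] after straight(4): (0, 7) facing N
no 1-step plan works, so 2 is optimal.

straight(4), straight(4)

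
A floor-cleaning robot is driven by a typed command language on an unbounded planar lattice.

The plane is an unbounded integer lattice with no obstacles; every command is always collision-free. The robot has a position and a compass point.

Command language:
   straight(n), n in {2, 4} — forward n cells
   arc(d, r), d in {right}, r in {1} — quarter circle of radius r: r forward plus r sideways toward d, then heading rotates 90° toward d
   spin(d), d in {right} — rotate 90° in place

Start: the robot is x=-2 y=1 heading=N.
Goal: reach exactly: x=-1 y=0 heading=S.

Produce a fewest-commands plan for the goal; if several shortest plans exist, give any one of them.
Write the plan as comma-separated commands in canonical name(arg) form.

spin(right), arc(right, 1)

begin: x=-2 y=1 heading=N
[1] after spin(right): x=-2 y=1 heading=E
[2] after arc(right, 1): x=-1 y=0 heading=S
no 1-step plan works, so 2 is optimal.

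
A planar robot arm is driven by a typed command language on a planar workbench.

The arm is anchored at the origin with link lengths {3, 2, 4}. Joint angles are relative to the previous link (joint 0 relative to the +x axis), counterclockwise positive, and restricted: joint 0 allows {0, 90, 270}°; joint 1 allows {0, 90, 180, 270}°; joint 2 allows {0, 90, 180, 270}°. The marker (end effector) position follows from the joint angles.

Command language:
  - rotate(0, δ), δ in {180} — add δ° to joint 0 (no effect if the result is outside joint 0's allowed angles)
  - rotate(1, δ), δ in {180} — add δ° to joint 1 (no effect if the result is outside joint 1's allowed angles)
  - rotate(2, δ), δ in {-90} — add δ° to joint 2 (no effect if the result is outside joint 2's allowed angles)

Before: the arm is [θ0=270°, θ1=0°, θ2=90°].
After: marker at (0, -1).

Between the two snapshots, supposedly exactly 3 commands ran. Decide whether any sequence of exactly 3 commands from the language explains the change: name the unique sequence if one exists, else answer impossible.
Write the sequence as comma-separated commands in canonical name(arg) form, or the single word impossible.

begin: [θ0=270°, θ1=0°, θ2=90°]
t=1 rotate(2, -90) ⇒ [θ0=270°, θ1=0°, θ2=0°]
t=2 rotate(2, -90) ⇒ [θ0=270°, θ1=0°, θ2=270°]
t=3 rotate(2, -90) ⇒ [θ0=270°, θ1=0°, θ2=180°]
no other 3-command option fits: unique.

rotate(2, -90), rotate(2, -90), rotate(2, -90)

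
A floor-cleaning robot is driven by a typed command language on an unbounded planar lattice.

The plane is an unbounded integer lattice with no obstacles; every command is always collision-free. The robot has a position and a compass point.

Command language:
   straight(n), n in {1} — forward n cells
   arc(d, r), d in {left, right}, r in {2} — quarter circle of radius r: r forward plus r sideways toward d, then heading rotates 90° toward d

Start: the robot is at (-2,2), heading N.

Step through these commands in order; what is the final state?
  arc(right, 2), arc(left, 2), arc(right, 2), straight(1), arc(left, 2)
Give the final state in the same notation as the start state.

at (7,10), heading N

t0: at (-2,2), heading N
[1] after arc(right, 2): at (0,4), heading E
[2] after arc(left, 2): at (2,6), heading N
[3] after arc(right, 2): at (4,8), heading E
[4] after straight(1): at (5,8), heading E
[5] after arc(left, 2): at (7,10), heading N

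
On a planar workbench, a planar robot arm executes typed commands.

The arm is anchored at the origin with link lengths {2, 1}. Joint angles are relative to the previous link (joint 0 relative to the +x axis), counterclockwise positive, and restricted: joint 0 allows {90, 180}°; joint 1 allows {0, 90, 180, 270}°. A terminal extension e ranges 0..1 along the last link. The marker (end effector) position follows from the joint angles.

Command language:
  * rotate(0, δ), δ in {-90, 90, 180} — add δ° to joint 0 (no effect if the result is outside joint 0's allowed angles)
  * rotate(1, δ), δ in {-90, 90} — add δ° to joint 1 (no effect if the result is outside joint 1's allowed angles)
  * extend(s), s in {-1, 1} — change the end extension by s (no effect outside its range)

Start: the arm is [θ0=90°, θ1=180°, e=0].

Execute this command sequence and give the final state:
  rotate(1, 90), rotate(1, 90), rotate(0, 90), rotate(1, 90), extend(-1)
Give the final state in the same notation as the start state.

[θ0=180°, θ1=90°, e=0]

initial: [θ0=90°, θ1=180°, e=0]
step 1 (rotate(1, 90)): [θ0=90°, θ1=270°, e=0]
step 2 (rotate(1, 90)): [θ0=90°, θ1=0°, e=0]
step 3 (rotate(0, 90)): [θ0=180°, θ1=0°, e=0]
step 4 (rotate(1, 90)): [θ0=180°, θ1=90°, e=0]
step 5 (extend(-1)): [θ0=180°, θ1=90°, e=0]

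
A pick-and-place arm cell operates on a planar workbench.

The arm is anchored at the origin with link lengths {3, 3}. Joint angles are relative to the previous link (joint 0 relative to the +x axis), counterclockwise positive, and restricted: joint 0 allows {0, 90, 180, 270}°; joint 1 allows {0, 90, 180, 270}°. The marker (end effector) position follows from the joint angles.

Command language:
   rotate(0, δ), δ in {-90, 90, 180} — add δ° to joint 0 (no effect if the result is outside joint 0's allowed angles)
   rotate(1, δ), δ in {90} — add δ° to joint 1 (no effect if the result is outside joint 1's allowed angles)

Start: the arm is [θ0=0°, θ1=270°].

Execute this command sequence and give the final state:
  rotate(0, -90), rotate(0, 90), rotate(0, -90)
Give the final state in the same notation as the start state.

[θ0=270°, θ1=270°]

start: [θ0=0°, θ1=270°]
t=1 rotate(0, -90) ⇒ [θ0=270°, θ1=270°]
t=2 rotate(0, 90) ⇒ [θ0=0°, θ1=270°]
t=3 rotate(0, -90) ⇒ [θ0=270°, θ1=270°]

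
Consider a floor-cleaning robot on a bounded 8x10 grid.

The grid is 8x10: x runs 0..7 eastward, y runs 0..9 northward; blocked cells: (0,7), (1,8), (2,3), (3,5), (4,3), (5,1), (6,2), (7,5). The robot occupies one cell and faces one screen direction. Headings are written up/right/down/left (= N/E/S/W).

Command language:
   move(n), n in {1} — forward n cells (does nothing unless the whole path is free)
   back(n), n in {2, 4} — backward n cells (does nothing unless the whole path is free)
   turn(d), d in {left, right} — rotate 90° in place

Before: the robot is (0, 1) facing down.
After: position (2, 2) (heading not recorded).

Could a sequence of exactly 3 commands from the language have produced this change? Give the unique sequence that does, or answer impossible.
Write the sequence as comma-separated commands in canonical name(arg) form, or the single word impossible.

every 3-command combo misses the target.

impossible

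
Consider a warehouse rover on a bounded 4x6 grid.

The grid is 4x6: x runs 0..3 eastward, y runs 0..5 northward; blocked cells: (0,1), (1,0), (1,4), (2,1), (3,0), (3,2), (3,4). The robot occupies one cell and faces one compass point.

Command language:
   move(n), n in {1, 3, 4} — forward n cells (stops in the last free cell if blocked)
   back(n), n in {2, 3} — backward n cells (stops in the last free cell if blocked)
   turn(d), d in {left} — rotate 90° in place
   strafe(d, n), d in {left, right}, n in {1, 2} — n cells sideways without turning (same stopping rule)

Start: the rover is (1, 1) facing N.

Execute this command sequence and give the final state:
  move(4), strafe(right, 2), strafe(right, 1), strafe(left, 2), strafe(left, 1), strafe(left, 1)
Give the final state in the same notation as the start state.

from: (1, 1) facing N
1. move(4) → (1, 3) facing N
2. strafe(right, 2) → (3, 3) facing N
3. strafe(right, 1) → (3, 3) facing N
4. strafe(left, 2) → (1, 3) facing N
5. strafe(left, 1) → (0, 3) facing N
6. strafe(left, 1) → (0, 3) facing N

(0, 3) facing N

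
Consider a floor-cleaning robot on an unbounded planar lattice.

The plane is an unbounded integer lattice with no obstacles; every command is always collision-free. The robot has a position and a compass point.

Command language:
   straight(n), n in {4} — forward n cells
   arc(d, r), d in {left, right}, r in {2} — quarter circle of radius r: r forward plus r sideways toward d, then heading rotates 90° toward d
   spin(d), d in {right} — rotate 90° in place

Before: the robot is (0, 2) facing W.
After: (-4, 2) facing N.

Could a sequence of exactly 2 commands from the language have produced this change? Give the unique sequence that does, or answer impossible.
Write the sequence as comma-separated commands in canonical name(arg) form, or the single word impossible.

key: running spin(right) before straight(4) would end elsewhere — order is forced
begin: (0, 2) facing W
[1] after straight(4): (-4, 2) facing W
[2] after spin(right): (-4, 2) facing N
uniquely the one of 16 2-step routes that fits.

straight(4), spin(right)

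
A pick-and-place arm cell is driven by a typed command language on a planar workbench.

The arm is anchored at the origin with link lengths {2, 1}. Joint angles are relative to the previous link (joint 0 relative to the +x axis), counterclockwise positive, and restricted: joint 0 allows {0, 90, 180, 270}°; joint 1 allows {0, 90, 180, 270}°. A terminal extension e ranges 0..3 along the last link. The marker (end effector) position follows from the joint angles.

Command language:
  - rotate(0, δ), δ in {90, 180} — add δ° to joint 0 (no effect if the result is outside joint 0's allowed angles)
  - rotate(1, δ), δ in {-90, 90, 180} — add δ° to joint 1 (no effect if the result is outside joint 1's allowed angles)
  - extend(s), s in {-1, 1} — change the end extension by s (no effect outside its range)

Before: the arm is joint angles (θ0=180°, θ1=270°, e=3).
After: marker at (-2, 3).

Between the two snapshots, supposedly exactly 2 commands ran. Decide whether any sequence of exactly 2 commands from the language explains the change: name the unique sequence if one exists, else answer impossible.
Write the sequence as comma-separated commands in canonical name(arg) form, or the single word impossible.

extend(1), extend(-1)

key: order matters: swapping extend(1) and extend(-1) lands elsewhere
start: joint angles (θ0=180°, θ1=270°, e=3)
step 1 (extend(1)): joint angles (θ0=180°, θ1=270°, e=3)
step 2 (extend(-1)): joint angles (θ0=180°, θ1=270°, e=2)
all 49 alternatives checked — unique.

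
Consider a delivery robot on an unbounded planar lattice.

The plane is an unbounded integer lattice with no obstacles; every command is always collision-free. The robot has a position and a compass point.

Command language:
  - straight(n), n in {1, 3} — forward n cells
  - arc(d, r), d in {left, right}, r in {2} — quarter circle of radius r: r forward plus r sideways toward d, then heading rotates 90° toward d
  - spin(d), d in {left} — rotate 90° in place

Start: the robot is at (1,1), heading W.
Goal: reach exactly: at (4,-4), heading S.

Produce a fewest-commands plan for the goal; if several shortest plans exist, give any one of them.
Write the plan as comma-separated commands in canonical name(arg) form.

arc(left, 2), spin(left), straight(3), arc(right, 2), straight(1)

start: at (1,1), heading W
1. arc(left, 2) → at (-1,-1), heading S
2. spin(left) → at (-1,-1), heading E
3. straight(3) → at (2,-1), heading E
4. arc(right, 2) → at (4,-3), heading S
5. straight(1) → at (4,-4), heading S
no 4-step plan works, so 5 is optimal.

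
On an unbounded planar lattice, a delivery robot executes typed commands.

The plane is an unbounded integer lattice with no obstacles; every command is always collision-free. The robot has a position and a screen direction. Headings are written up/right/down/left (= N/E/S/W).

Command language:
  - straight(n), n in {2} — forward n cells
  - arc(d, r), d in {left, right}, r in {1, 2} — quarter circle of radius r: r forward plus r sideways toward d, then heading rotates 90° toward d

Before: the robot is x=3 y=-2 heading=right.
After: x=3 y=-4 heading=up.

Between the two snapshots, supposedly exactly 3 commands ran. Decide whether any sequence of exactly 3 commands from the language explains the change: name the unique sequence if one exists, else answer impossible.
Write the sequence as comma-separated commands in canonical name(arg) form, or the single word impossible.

key: order matters: swapping arc(right, 2) and arc(right, 1) lands elsewhere
begin: x=3 y=-2 heading=right
t=1 arc(right, 2) ⇒ x=5 y=-4 heading=down
t=2 arc(right, 1) ⇒ x=4 y=-5 heading=left
t=3 arc(right, 1) ⇒ x=3 y=-4 heading=up
uniquely the one of 125 3-step routes that fits.

arc(right, 2), arc(right, 1), arc(right, 1)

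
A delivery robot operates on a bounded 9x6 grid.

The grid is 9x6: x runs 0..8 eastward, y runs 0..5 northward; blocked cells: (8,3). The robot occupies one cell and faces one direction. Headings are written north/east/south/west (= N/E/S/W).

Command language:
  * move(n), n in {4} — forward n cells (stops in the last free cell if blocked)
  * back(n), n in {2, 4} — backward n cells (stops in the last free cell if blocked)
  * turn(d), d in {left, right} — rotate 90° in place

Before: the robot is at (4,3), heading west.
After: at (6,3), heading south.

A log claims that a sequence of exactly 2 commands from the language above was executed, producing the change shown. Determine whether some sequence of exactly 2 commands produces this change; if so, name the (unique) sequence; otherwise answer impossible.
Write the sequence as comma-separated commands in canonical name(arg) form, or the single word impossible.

key: order matters: swapping back(2) and turn(left) lands elsewhere
t0: at (4,3), heading west
[1] after back(2): at (6,3), heading west
[2] after turn(left): at (6,3), heading south
no other 2-command option fits: unique.

back(2), turn(left)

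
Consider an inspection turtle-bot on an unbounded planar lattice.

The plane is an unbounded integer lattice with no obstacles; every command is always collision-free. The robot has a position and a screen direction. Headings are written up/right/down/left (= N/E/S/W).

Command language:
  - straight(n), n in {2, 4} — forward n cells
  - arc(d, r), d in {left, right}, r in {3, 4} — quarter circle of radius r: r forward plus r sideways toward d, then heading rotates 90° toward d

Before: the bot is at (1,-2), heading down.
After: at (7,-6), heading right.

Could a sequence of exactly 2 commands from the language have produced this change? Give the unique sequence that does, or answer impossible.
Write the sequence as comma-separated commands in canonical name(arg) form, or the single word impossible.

key: position moved to (7,-6) AND the heading swung to E — translation plus rotation needed
initial: at (1,-2), heading down
t=1 arc(left, 4) ⇒ at (5,-6), heading right
t=2 straight(2) ⇒ at (7,-6), heading right
no rival 2-sequence matches.

arc(left, 4), straight(2)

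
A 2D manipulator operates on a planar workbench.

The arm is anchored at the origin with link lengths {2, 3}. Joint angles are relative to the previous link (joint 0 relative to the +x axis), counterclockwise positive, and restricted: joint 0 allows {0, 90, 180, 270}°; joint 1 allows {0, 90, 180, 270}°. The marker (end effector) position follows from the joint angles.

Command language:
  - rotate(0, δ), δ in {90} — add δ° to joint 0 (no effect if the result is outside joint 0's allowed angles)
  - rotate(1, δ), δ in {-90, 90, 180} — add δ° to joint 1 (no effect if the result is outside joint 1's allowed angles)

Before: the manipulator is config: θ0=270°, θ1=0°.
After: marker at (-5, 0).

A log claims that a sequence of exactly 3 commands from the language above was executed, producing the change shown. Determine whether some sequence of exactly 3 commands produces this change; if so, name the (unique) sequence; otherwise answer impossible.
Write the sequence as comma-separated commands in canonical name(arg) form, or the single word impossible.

rotate(0, 90), rotate(0, 90), rotate(0, 90)

from: config: θ0=270°, θ1=0°
[1] after rotate(0, 90): config: θ0=0°, θ1=0°
[2] after rotate(0, 90): config: θ0=90°, θ1=0°
[3] after rotate(0, 90): config: θ0=180°, θ1=0°
all 64 alternatives checked — unique.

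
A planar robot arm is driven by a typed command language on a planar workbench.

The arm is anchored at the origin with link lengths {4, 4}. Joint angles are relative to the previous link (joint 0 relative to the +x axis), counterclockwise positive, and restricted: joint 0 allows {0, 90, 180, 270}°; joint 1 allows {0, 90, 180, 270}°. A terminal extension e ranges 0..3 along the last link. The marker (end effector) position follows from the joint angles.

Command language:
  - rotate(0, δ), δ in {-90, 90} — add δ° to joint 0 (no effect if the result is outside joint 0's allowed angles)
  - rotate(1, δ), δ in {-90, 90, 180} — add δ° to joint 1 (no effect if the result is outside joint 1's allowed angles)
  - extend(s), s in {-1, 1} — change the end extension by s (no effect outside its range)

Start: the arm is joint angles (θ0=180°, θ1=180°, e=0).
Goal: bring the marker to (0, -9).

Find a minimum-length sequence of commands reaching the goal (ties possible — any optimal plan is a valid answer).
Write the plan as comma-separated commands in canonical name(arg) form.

rotate(1, 180), rotate(0, 90), extend(1)

start: joint angles (θ0=180°, θ1=180°, e=0)
step 1 (rotate(1, 180)): joint angles (θ0=180°, θ1=0°, e=0)
step 2 (rotate(0, 90)): joint angles (θ0=270°, θ1=0°, e=0)
step 3 (extend(1)): joint angles (θ0=270°, θ1=0°, e=1)
no 2-step plan works, so 3 is optimal.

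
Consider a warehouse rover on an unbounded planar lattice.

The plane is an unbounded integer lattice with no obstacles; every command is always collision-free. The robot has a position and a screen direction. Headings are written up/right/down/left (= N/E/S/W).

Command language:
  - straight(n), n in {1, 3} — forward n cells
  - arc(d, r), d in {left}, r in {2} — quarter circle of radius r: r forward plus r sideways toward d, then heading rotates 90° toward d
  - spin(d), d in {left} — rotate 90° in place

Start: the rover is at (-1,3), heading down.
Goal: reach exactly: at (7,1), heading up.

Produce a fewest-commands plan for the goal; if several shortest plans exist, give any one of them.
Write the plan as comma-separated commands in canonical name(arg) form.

begin: at (-1,3), heading down
step 1 (arc(left, 2)): at (1,1), heading right
step 2 (straight(3)): at (4,1), heading right
step 3 (straight(3)): at (7,1), heading right
step 4 (spin(left)): at (7,1), heading up
no 3-step plan works, so 4 is optimal.

arc(left, 2), straight(3), straight(3), spin(left)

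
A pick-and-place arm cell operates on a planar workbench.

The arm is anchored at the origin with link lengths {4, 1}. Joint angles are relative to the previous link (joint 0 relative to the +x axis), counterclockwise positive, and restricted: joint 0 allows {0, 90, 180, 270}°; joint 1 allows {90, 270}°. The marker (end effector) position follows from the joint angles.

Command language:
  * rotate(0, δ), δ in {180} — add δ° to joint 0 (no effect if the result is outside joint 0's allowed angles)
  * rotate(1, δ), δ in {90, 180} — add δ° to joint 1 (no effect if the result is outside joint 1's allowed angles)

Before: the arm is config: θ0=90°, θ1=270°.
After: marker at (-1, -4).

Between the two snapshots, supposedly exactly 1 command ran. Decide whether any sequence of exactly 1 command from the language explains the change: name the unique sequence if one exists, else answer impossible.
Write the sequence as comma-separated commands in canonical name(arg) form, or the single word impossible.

initial: config: θ0=90°, θ1=270°
t=1 rotate(0, 180) ⇒ config: θ0=270°, θ1=270°
no rival 1-sequence matches.

rotate(0, 180)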